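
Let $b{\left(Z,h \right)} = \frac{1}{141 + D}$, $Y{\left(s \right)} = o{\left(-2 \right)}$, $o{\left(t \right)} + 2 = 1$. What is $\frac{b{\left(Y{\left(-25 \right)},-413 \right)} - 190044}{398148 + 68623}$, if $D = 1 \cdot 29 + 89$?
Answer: $- \frac{49221395}{120893689} \approx -0.40715$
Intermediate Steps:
$o{\left(t \right)} = -1$ ($o{\left(t \right)} = -2 + 1 = -1$)
$D = 118$ ($D = 29 + 89 = 118$)
$Y{\left(s \right)} = -1$
$b{\left(Z,h \right)} = \frac{1}{259}$ ($b{\left(Z,h \right)} = \frac{1}{141 + 118} = \frac{1}{259}$)
$\frac{b{\left(Y{\left(-25 \right)},-413 \right)} - 190044}{398148 + 68623} = \frac{\frac{1}{259} - 190044}{398148 + 68623} = - \frac{49221395}{259 \cdot 466771} = \left(- \frac{49221395}{259}\right) \frac{1}{466771} = - \frac{49221395}{120893689}$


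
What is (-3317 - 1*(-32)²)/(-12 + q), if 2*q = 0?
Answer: 1447/4 ≈ 361.75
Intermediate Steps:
q = 0 (q = (½)*0 = 0)
(-3317 - 1*(-32)²)/(-12 + q) = (-3317 - 1*(-32)²)/(-12 + 0) = (-3317 - 1*1024)/(-12) = (-3317 - 1024)*(-1/12) = -4341*(-1/12) = 1447/4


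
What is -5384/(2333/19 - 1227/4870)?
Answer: -498181520/11338397 ≈ -43.938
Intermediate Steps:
-5384/(2333/19 - 1227/4870) = -5384/11338397/92530 = -5384*92530/11338397 = -498181520/11338397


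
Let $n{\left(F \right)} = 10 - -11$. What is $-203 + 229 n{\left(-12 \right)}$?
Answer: $4606$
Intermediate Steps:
$n{\left(F \right)} = 21$ ($n{\left(F \right)} = 10 + 11 = 21$)
$-203 + 229 n{\left(-12 \right)} = -203 + 229 \cdot 21 = -203 + 4809 = 4606$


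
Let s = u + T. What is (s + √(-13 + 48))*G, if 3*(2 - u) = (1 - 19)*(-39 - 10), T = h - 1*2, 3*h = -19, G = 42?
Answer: -12614 + 42*√35 ≈ -12366.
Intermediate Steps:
h = -19/3 (h = (⅓)*(-19) = -19/3 ≈ -6.3333)
T = -25/3 (T = -19/3 - 1*2 = -19/3 - 2 = -25/3 ≈ -8.3333)
u = -292 (u = 2 - (1 - 19)*(-39 - 10)/3 = 2 - (-6)*(-49) = 2 - ⅓*882 = 2 - 294 = -292)
s = -901/3 (s = -292 - 25/3 = -901/3 ≈ -300.33)
(s + √(-13 + 48))*G = (-901/3 + √(-13 + 48))*42 = (-901/3 + √35)*42 = -12614 + 42*√35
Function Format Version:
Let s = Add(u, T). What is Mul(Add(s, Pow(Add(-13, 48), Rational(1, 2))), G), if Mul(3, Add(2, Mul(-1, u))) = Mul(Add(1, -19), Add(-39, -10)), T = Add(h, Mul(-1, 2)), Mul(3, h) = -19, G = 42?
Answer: Add(-12614, Mul(42, Pow(35, Rational(1, 2)))) ≈ -12366.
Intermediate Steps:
h = Rational(-19, 3) (h = Mul(Rational(1, 3), -19) = Rational(-19, 3) ≈ -6.3333)
T = Rational(-25, 3) (T = Add(Rational(-19, 3), Mul(-1, 2)) = Add(Rational(-19, 3), -2) = Rational(-25, 3) ≈ -8.3333)
u = -292 (u = Add(2, Mul(Rational(-1, 3), Mul(Add(1, -19), Add(-39, -10)))) = Add(2, Mul(Rational(-1, 3), Mul(-18, -49))) = Add(2, Mul(Rational(-1, 3), 882)) = Add(2, -294) = -292)
s = Rational(-901, 3) (s = Add(-292, Rational(-25, 3)) = Rational(-901, 3) ≈ -300.33)
Mul(Add(s, Pow(Add(-13, 48), Rational(1, 2))), G) = Mul(Add(Rational(-901, 3), Pow(Add(-13, 48), Rational(1, 2))), 42) = Mul(Add(Rational(-901, 3), Pow(35, Rational(1, 2))), 42) = Add(-12614, Mul(42, Pow(35, Rational(1, 2))))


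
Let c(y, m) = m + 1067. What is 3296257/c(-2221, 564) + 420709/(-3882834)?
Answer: 12798132575959/6332902254 ≈ 2020.9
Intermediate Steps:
c(y, m) = 1067 + m
3296257/c(-2221, 564) + 420709/(-3882834) = 3296257/(1067 + 564) + 420709/(-3882834) = 3296257/1631 + 420709*(-1/3882834) = 3296257*(1/1631) - 420709/3882834 = 3296257/1631 - 420709/3882834 = 12798132575959/6332902254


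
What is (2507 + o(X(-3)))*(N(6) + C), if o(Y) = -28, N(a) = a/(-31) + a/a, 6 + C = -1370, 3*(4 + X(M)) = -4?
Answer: -105682249/31 ≈ -3.4091e+6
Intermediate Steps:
X(M) = -16/3 (X(M) = -4 + (1/3)*(-4) = -4 - 4/3 = -16/3)
C = -1376 (C = -6 - 1370 = -1376)
N(a) = 1 - a/31 (N(a) = a*(-1/31) + 1 = -a/31 + 1 = 1 - a/31)
(2507 + o(X(-3)))*(N(6) + C) = (2507 - 28)*((1 - 1/31*6) - 1376) = 2479*((1 - 6/31) - 1376) = 2479*(25/31 - 1376) = 2479*(-42631/31) = -105682249/31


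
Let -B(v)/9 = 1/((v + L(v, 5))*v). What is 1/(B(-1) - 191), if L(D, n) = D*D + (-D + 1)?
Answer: -2/373 ≈ -0.0053619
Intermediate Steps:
L(D, n) = 1 + D**2 - D (L(D, n) = D**2 + (1 - D) = 1 + D**2 - D)
B(v) = -9/(v*(1 + v**2)) (B(v) = -9/((v + (1 + v**2 - v))*v) = -9/((1 + v**2)*v) = -9/(v*(1 + v**2)))
1/(B(-1) - 191) = 1/(-9/(-1 + (-1)**3) - 191) = 1/(-9/(-1 - 1) - 191) = 1/(-9/(-2) - 191) = 1/(-9*(-1/2) - 191) = 1/(9/2 - 191) = 1/(-373/2) = -2/373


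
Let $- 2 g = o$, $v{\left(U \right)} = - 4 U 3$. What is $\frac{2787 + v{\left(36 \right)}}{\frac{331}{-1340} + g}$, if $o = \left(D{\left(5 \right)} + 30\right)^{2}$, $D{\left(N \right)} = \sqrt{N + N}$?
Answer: $- \frac{1925074826700}{355977420961} + \frac{126859140000 \sqrt{10}}{355977420961} \approx -4.2809$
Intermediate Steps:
$v{\left(U \right)} = - 12 U$
$D{\left(N \right)} = \sqrt{2} \sqrt{N}$ ($D{\left(N \right)} = \sqrt{2 N} = \sqrt{2} \sqrt{N}$)
$o = \left(30 + \sqrt{10}\right)^{2}$ ($o = \left(\sqrt{2} \sqrt{5} + 30\right)^{2} = \left(\sqrt{10} + 30\right)^{2} = \left(30 + \sqrt{10}\right)^{2} \approx 1099.7$)
$g = - \frac{\left(30 + \sqrt{10}\right)^{2}}{2} \approx -549.87$
$\frac{2787 + v{\left(36 \right)}}{\frac{331}{-1340} + g} = \frac{2787 - 432}{\frac{331}{-1340} - \left(455 + 30 \sqrt{10}\right)} = \frac{2787 - 432}{331 \left(- \frac{1}{1340}\right) - \left(455 + 30 \sqrt{10}\right)} = \frac{2355}{- \frac{331}{1340} - \left(455 + 30 \sqrt{10}\right)} = \frac{2355}{- \frac{610031}{1340} - 30 \sqrt{10}}$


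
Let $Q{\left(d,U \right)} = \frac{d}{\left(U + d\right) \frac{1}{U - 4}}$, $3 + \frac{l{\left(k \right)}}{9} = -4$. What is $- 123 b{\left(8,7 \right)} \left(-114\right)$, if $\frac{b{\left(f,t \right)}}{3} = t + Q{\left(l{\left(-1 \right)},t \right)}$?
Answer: $\frac{1745739}{4} \approx 4.3644 \cdot 10^{5}$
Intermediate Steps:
$l{\left(k \right)} = -63$ ($l{\left(k \right)} = -27 + 9 \left(-4\right) = -27 - 36 = -63$)
$Q{\left(d,U \right)} = \frac{d \left(-4 + U\right)}{U + d}$ ($Q{\left(d,U \right)} = \frac{d}{\left(U + d\right) \frac{1}{-4 + U}} = \frac{d}{\frac{1}{-4 + U} \left(U + d\right)} = d \frac{-4 + U}{U + d} = \frac{d \left(-4 + U\right)}{U + d}$)
$b{\left(f,t \right)} = 3 t - \frac{189 \left(-4 + t\right)}{-63 + t}$ ($b{\left(f,t \right)} = 3 \left(t - \frac{63 \left(-4 + t\right)}{t - 63}\right) = 3 \left(t - \frac{63 \left(-4 + t\right)}{-63 + t}\right) = 3 t - \frac{189 \left(-4 + t\right)}{-63 + t}$)
$- 123 b{\left(8,7 \right)} \left(-114\right) = - 123 \frac{3 \left(252 + 7^{2} - 882\right)}{-63 + 7} \left(-114\right) = - 123 \frac{3 \left(252 + 49 - 882\right)}{-56} \left(-114\right) = - 123 \cdot 3 \left(- \frac{1}{56}\right) \left(-581\right) \left(-114\right) = \left(-123\right) \frac{249}{8} \left(-114\right) = \left(- \frac{30627}{8}\right) \left(-114\right) = \frac{1745739}{4}$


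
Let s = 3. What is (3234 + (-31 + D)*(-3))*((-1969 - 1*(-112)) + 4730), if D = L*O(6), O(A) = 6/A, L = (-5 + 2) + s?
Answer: 9558471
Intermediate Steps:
L = 0 (L = (-5 + 2) + 3 = -3 + 3 = 0)
D = 0 (D = 0*(6/6) = 0*(6*(⅙)) = 0*1 = 0)
(3234 + (-31 + D)*(-3))*((-1969 - 1*(-112)) + 4730) = (3234 + (-31 + 0)*(-3))*((-1969 - 1*(-112)) + 4730) = (3234 - 31*(-3))*((-1969 + 112) + 4730) = (3234 + 93)*(-1857 + 4730) = 3327*2873 = 9558471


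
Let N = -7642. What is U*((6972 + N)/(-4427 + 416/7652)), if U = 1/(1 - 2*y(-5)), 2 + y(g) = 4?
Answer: -1281710/25406241 ≈ -0.050449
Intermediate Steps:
y(g) = 2 (y(g) = -2 + 4 = 2)
U = -⅓ (U = 1/(1 - 2*2) = 1/(1 - 4) = 1/(-3) = -⅓ ≈ -0.33333)
U*((6972 + N)/(-4427 + 416/7652)) = -(6972 - 7642)/(3*(-4427 + 416/7652)) = -(-670)/(3*(-4427 + 416*(1/7652))) = -(-670)/(3*(-4427 + 104/1913)) = -(-670)/(3*(-8468747/1913)) = -(-670)*(-1913)/(3*8468747) = -⅓*1281710/8468747 = -1281710/25406241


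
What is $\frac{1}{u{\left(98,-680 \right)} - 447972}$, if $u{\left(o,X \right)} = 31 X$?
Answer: $- \frac{1}{469052} \approx -2.132 \cdot 10^{-6}$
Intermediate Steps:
$\frac{1}{u{\left(98,-680 \right)} - 447972} = \frac{1}{31 \left(-680\right) - 447972} = \frac{1}{-21080 - 447972} = \frac{1}{-469052} = - \frac{1}{469052}$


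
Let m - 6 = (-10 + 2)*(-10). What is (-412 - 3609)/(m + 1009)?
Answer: -4021/1095 ≈ -3.6721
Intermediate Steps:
m = 86 (m = 6 + (-10 + 2)*(-10) = 6 - 8*(-10) = 6 + 80 = 86)
(-412 - 3609)/(m + 1009) = (-412 - 3609)/(86 + 1009) = -4021/1095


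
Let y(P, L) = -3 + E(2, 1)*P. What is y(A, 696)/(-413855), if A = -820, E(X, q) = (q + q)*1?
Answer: 1643/413855 ≈ 0.0039700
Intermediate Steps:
E(X, q) = 2*q (E(X, q) = (2*q)*1 = 2*q)
y(P, L) = -3 + 2*P (y(P, L) = -3 + (2*1)*P = -3 + 2*P)
y(A, 696)/(-413855) = (-3 + 2*(-820))/(-413855) = (-3 - 1640)*(-1/413855) = -1643*(-1/413855) = 1643/413855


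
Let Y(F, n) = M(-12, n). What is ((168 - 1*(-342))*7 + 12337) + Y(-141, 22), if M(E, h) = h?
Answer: 15929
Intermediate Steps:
Y(F, n) = n
((168 - 1*(-342))*7 + 12337) + Y(-141, 22) = ((168 - 1*(-342))*7 + 12337) + 22 = ((168 + 342)*7 + 12337) + 22 = (510*7 + 12337) + 22 = (3570 + 12337) + 22 = 15907 + 22 = 15929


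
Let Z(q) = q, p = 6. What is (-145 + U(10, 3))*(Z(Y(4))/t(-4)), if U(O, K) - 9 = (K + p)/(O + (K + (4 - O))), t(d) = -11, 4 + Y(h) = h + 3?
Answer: 2829/77 ≈ 36.740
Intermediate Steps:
Y(h) = -1 + h (Y(h) = -4 + (h + 3) = -4 + (3 + h) = -1 + h)
U(O, K) = 9 + (6 + K)/(4 + K) (U(O, K) = 9 + (K + 6)/(O + (K + (4 - O))) = 9 + (6 + K)/(O + (4 + K - O)) = 9 + (6 + K)/(4 + K))
(-145 + U(10, 3))*(Z(Y(4))/t(-4)) = (-145 + 2*(21 + 5*3)/(4 + 3))*((-1 + 4)/(-11)) = (-145 + 2*(21 + 15)/7)*(3*(-1/11)) = (-145 + 2*(⅐)*36)*(-3/11) = (-145 + 72/7)*(-3/11) = -943/7*(-3/11) = 2829/77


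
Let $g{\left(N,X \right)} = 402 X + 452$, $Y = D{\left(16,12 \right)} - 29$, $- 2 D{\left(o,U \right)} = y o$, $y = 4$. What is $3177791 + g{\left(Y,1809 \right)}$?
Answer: $3905461$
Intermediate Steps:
$D{\left(o,U \right)} = - 2 o$ ($D{\left(o,U \right)} = - \frac{4 o}{2} = - 2 o$)
$Y = -61$ ($Y = \left(-2\right) 16 - 29 = -32 - 29 = -61$)
$g{\left(N,X \right)} = 452 + 402 X$
$3177791 + g{\left(Y,1809 \right)} = 3177791 + \left(452 + 402 \cdot 1809\right) = 3177791 + \left(452 + 727218\right) = 3177791 + 727670 = 3905461$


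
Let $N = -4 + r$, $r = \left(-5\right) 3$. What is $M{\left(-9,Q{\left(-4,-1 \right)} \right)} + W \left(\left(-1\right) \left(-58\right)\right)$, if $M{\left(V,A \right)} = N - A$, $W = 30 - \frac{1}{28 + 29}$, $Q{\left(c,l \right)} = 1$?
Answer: $\frac{97982}{57} \approx 1719.0$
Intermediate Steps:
$r = -15$
$W = \frac{1709}{57}$ ($W = 30 - \frac{1}{57} = \frac{1709}{57} \approx 29.982$)
$N = -19$ ($N = -4 - 15 = -19$)
$M{\left(V,A \right)} = -19 - A$
$M{\left(-9,Q{\left(-4,-1 \right)} \right)} + W \left(\left(-1\right) \left(-58\right)\right) = \left(-19 - 1\right) + \frac{1709 \left(\left(-1\right) \left(-58\right)\right)}{57} = \left(-19 - 1\right) + \frac{1709}{57} \cdot 58 = -20 + \frac{99122}{57} = \frac{97982}{57}$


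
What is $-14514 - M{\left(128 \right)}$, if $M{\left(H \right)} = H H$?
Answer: $-30898$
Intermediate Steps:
$M{\left(H \right)} = H^{2}$
$-14514 - M{\left(128 \right)} = -14514 - 128^{2} = -14514 - 16384 = -30898$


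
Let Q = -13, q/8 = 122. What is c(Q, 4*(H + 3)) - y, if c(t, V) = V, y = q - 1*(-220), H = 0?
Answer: -1184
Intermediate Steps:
q = 976 (q = 8*122 = 976)
y = 1196 (y = 976 - 1*(-220) = 976 + 220 = 1196)
c(Q, 4*(H + 3)) - y = 4*(0 + 3) - 1*1196 = 4*3 - 1196 = 12 - 1196 = -1184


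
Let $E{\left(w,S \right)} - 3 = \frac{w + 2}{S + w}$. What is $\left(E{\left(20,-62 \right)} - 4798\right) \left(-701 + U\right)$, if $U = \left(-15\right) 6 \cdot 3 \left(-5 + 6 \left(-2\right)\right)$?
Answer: $- \frac{391645634}{21} \approx -1.865 \cdot 10^{7}$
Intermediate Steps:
$E{\left(w,S \right)} = 3 + \frac{2 + w}{S + w}$ ($E{\left(w,S \right)} = 3 + \frac{w + 2}{S + w} = 3 + \frac{2 + w}{S + w}$)
$U = 4590$ ($U = - 90 \cdot 3 \left(-5 - 12\right) = - 90 \cdot 3 \left(-17\right) = \left(-90\right) \left(-51\right) = 4590$)
$\left(E{\left(20,-62 \right)} - 4798\right) \left(-701 + U\right) = \left(\frac{2 + 3 \left(-62\right) + 4 \cdot 20}{-62 + 20} - 4798\right) \left(-701 + 4590\right) = \left(\frac{2 - 186 + 80}{-42} - 4798\right) 3889 = \left(\left(- \frac{1}{42}\right) \left(-104\right) - 4798\right) 3889 = \left(\frac{52}{21} - 4798\right) 3889 = \left(- \frac{100706}{21}\right) 3889 = - \frac{391645634}{21}$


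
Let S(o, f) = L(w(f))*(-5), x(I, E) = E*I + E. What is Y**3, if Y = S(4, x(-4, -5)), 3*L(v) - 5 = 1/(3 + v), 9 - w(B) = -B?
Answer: -314432000/531441 ≈ -591.66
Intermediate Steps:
w(B) = 9 + B (w(B) = 9 - (-1)*B = 9 + B)
x(I, E) = E + E*I
L(v) = 5/3 + 1/(3*(3 + v))
S(o, f) = -5*(61 + 5*f)/(3*(12 + f)) (S(o, f) = ((16 + 5*(9 + f))/(3*(3 + (9 + f))))*(-5) = ((16 + (45 + 5*f))/(3*(12 + f)))*(-5) = ((61 + 5*f)/(3*(12 + f)))*(-5) = -5*(61 + 5*f)/(3*(12 + f)))
Y = -680/81 (Y = 5*(-61 - (-25)*(1 - 4))/(3*(12 - 5*(1 - 4))) = 5*(-61 - (-25)*(-3))/(3*(12 - 5*(-3))) = 5*(-61 - 5*15)/(3*(12 + 15)) = (5/3)*(-61 - 75)/27 = (5/3)*(1/27)*(-136) = -680/81 ≈ -8.3951)
Y**3 = (-680/81)**3 = -314432000/531441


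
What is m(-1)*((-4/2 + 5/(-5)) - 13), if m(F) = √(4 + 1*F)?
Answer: -16*√3 ≈ -27.713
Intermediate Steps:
m(F) = √(4 + F)
m(-1)*((-4/2 + 5/(-5)) - 13) = √(4 - 1)*((-4/2 + 5/(-5)) - 13) = √3*((-4*½ + 5*(-⅕)) - 13) = √3*((-2 - 1) - 13) = √3*(-3 - 13) = √3*(-16) = -16*√3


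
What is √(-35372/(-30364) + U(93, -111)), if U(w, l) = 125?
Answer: √7270037338/7591 ≈ 11.232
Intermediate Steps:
√(-35372/(-30364) + U(93, -111)) = √(-35372/(-30364) + 125) = √(-35372*(-1/30364) + 125) = √(8843/7591 + 125) = √(957718/7591) = √7270037338/7591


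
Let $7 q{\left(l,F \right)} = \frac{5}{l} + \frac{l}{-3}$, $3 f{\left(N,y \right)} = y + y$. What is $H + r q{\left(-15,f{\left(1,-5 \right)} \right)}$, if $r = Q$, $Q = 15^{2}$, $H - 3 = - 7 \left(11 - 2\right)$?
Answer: $90$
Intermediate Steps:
$f{\left(N,y \right)} = \frac{2 y}{3}$ ($f{\left(N,y \right)} = \frac{y + y}{3} = \frac{2 y}{3}$)
$H = -60$ ($H = 3 - 7 \left(11 - 2\right) = 3 - 63 = -60$)
$Q = 225$
$q{\left(l,F \right)} = - \frac{l}{21} + \frac{5}{7 l}$ ($q{\left(l,F \right)} = \frac{\frac{5}{l} + \frac{l}{-3}}{7} = \frac{\frac{5}{l} + l \left(- \frac{1}{3}\right)}{7} = \frac{\frac{5}{l} - \frac{l}{3}}{7} = - \frac{l}{21} + \frac{5}{7 l}$)
$r = 225$
$H + r q{\left(-15,f{\left(1,-5 \right)} \right)} = -60 + 225 \frac{15 - \left(-15\right)^{2}}{21 \left(-15\right)} = -60 + 225 \cdot \frac{1}{21} \left(- \frac{1}{15}\right) \left(15 - 225\right) = -60 + 225 \cdot \frac{1}{21} \left(- \frac{1}{15}\right) \left(-210\right) = -60 + 225 \cdot \frac{2}{3} = -60 + 150 = 90$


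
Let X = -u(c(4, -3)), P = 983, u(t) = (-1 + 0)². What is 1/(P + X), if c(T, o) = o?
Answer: 1/982 ≈ 0.0010183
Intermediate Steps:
u(t) = 1 (u(t) = (-1)² = 1)
X = -1 (X = -1*1 = -1)
1/(P + X) = 1/(983 - 1) = 1/982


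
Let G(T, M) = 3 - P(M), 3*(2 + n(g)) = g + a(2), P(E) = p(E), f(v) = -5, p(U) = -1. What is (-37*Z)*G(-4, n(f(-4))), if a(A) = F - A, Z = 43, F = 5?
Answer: -6364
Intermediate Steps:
P(E) = -1
a(A) = 5 - A
n(g) = -1 + g/3 (n(g) = -2 + (g + (5 - 1*2))/3 = -2 + (g + (5 - 2))/3 = -2 + (g + 3)/3 = -2 + (3 + g)/3 = -2 + (1 + g/3) = -1 + g/3)
G(T, M) = 4 (G(T, M) = 3 - 1*(-1) = 3 + 1 = 4)
(-37*Z)*G(-4, n(f(-4))) = -37*43*4 = -1591*4 = -6364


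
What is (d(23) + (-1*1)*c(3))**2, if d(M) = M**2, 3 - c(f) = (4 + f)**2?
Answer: 330625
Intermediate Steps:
c(f) = 3 - (4 + f)**2
(d(23) + (-1*1)*c(3))**2 = (23**2 + (-1*1)*(3 - (4 + 3)**2))**2 = (529 - (3 - 1*7**2))**2 = (529 - (3 - 1*49))**2 = (529 - (3 - 49))**2 = (529 - 1*(-46))**2 = (529 + 46)**2 = 575**2 = 330625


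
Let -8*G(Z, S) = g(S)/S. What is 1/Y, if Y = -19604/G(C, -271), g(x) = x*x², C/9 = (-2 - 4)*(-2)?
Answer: 73441/156832 ≈ 0.46828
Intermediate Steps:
C = 108 (C = 9*((-2 - 4)*(-2)) = 9*(-6*(-2)) = 9*12 = 108)
g(x) = x³
G(Z, S) = -S²/8 (G(Z, S) = -S³/(8*S) = -S²/8)
Y = 156832/73441 (Y = -19604/((-⅛*(-271)²)) = -19604/((-⅛*73441)) = -19604/(-73441/8) = -19604*(-8/73441) = 156832/73441 ≈ 2.1355)
1/Y = 1/(156832/73441) = 73441/156832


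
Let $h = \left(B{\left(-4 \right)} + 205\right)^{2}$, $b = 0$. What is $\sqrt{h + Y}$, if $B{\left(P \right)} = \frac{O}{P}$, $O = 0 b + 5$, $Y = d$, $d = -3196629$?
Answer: $\frac{i \sqrt{50481839}}{4} \approx 1776.3 i$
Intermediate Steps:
$Y = -3196629$
$O = 5$ ($O = 0 \cdot 0 + 5 = 0 + 5 = 5$)
$B{\left(P \right)} = \frac{5}{P}$
$h = \frac{664225}{16}$ ($h = \left(\frac{5}{-4} + 205\right)^{2} = \left(5 \left(- \frac{1}{4}\right) + 205\right)^{2} = \left(- \frac{5}{4} + 205\right)^{2} = \left(\frac{815}{4}\right)^{2} = \frac{664225}{16} \approx 41514.0$)
$\sqrt{h + Y} = \sqrt{\frac{664225}{16} - 3196629} = \sqrt{- \frac{50481839}{16}} = \frac{i \sqrt{50481839}}{4}$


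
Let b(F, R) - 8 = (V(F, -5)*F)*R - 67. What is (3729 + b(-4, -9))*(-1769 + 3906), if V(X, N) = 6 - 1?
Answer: 8227450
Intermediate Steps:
V(X, N) = 5
b(F, R) = -59 + 5*F*R (b(F, R) = 8 + ((5*F)*R - 67) = 8 + (5*F*R - 67) = 8 + (-67 + 5*F*R) = -59 + 5*F*R)
(3729 + b(-4, -9))*(-1769 + 3906) = (3729 + (-59 + 5*(-4)*(-9)))*(-1769 + 3906) = (3729 + (-59 + 180))*2137 = (3729 + 121)*2137 = 3850*2137 = 8227450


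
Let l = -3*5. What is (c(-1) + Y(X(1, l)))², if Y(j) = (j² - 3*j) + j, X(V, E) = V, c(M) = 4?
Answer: 9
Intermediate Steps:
l = -15
Y(j) = j² - 2*j
(c(-1) + Y(X(1, l)))² = (4 + 1*(-2 + 1))² = (4 + 1*(-1))² = (4 - 1)² = 3² = 9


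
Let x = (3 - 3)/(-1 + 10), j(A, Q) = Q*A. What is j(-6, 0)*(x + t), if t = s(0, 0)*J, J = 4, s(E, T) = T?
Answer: 0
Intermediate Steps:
j(A, Q) = A*Q
t = 0 (t = 0*4 = 0)
x = 0 (x = 0/9 = 0*(1/9) = 0)
j(-6, 0)*(x + t) = (-6*0)*(0 + 0) = 0*0 = 0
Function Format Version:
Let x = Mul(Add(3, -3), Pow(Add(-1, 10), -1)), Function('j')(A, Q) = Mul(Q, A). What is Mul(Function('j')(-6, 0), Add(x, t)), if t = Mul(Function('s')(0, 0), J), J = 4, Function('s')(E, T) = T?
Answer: 0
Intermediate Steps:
Function('j')(A, Q) = Mul(A, Q)
t = 0 (t = Mul(0, 4) = 0)
x = 0 (x = Mul(0, Pow(9, -1)) = Mul(0, Rational(1, 9)) = 0)
Mul(Function('j')(-6, 0), Add(x, t)) = Mul(Mul(-6, 0), Add(0, 0)) = Mul(0, 0) = 0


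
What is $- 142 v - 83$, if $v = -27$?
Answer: $3751$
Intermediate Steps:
$- 142 v - 83 = \left(-142\right) \left(-27\right) - 83 = 3834 - 83 = 3751$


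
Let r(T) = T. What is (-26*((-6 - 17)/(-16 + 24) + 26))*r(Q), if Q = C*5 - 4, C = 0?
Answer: 2405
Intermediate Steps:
Q = -4 (Q = 0*5 - 4 = 0 - 4 = -4)
(-26*((-6 - 17)/(-16 + 24) + 26))*r(Q) = -26*((-6 - 17)/(-16 + 24) + 26)*(-4) = -26*(-23/8 + 26)*(-4) = -26*185/8*(-4) = -2405/4*(-4) = 2405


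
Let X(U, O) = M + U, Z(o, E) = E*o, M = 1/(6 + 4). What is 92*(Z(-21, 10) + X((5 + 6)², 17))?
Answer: -40894/5 ≈ -8178.8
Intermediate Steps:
M = ⅒ (M = 1/10 = ⅒ ≈ 0.10000)
X(U, O) = ⅒ + U
92*(Z(-21, 10) + X((5 + 6)², 17)) = 92*(10*(-21) + (⅒ + (5 + 6)²)) = 92*(-210 + (⅒ + 11²)) = 92*(-210 + (⅒ + 121)) = 92*(-210 + 1211/10) = 92*(-889/10) = -40894/5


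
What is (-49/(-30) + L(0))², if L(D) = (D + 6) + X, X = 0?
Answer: 52441/900 ≈ 58.268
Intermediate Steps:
L(D) = 6 + D (L(D) = (D + 6) + 0 = (6 + D) + 0 = 6 + D)
(-49/(-30) + L(0))² = (-49/(-30) + (6 + 0))² = (-49*(-1/30) + 6)² = (49/30 + 6)² = (229/30)² = 52441/900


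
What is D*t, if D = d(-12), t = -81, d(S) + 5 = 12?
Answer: -567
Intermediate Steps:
d(S) = 7 (d(S) = -5 + 12 = 7)
D = 7
D*t = 7*(-81) = -567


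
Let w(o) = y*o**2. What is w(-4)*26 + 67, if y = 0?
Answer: 67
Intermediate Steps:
w(o) = 0 (w(o) = 0*o**2 = 0)
w(-4)*26 + 67 = 0*26 + 67 = 0 + 67 = 67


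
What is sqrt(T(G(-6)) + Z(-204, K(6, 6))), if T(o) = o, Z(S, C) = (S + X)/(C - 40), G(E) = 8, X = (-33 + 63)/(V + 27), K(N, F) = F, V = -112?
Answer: sqrt(4049)/17 ≈ 3.7430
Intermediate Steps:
X = -6/17 (X = (-33 + 63)/(-112 + 27) = 30/(-85) = 30*(-1/85) = -6/17 ≈ -0.35294)
Z(S, C) = (-6/17 + S)/(-40 + C) (Z(S, C) = (S - 6/17)/(C - 40) = (-6/17 + S)/(-40 + C))
sqrt(T(G(-6)) + Z(-204, K(6, 6))) = sqrt(8 + (-6/17 - 204)/(-40 + 6)) = sqrt(8 - 3474/17/(-34)) = sqrt(8 - 1/34*(-3474/17)) = sqrt(8 + 1737/289) = sqrt(4049/289) = sqrt(4049)/17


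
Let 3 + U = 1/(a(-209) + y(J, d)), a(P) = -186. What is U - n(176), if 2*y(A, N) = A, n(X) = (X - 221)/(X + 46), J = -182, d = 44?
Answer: -57413/20498 ≈ -2.8009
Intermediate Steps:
n(X) = (-221 + X)/(46 + X)
y(A, N) = A/2
U = -832/277 (U = -3 + 1/(-186 + (½)*(-182)) = -3 + 1/(-186 - 91) = -3 + 1/(-277) = -3 - 1/277 = -832/277 ≈ -3.0036)
U - n(176) = -832/277 - (-221 + 176)/(46 + 176) = -832/277 - (-45)/222 = -832/277 - 1*(-15/74) = -832/277 + 15/74 = -57413/20498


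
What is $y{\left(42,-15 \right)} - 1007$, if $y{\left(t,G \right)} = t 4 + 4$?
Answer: $-835$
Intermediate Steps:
$y{\left(t,G \right)} = 4 + 4 t$ ($y{\left(t,G \right)} = 4 t + 4 = 4 + 4 t$)
$y{\left(42,-15 \right)} - 1007 = \left(4 + 4 \cdot 42\right) - 1007 = \left(4 + 168\right) - 1007 = 172 - 1007 = -835$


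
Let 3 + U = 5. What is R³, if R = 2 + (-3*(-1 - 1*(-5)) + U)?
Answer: -512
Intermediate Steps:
U = 2 (U = -3 + 5 = 2)
R = -8 (R = 2 + (-3*(-1 - 1*(-5)) + 2) = 2 + (-3*(-1 + 5) + 2) = 2 + (-3*4 + 2) = 2 + (-12 + 2) = 2 - 10 = -8)
R³ = (-8)³ = -512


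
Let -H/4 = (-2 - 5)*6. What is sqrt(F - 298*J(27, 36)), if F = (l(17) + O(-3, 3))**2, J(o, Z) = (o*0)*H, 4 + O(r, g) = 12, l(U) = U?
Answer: 25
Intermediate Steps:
H = 168 (H = -4*(-2 - 5)*6 = -(-28)*6 = -4*(-42) = 168)
O(r, g) = 8 (O(r, g) = -4 + 12 = 8)
J(o, Z) = 0 (J(o, Z) = (o*0)*168 = 0*168 = 0)
F = 625 (F = (17 + 8)**2 = 25**2 = 625)
sqrt(F - 298*J(27, 36)) = sqrt(625 - 298*0) = sqrt(625 + 0) = sqrt(625) = 25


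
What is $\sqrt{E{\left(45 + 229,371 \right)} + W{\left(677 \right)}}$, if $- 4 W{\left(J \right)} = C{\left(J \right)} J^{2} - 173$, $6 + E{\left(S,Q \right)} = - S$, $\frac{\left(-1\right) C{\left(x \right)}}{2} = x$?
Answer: $\frac{\sqrt{620576519}}{2} \approx 12456.0$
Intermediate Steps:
$C{\left(x \right)} = - 2 x$
$E{\left(S,Q \right)} = -6 - S$
$W{\left(J \right)} = \frac{173}{4} + \frac{J^{3}}{2}$ ($W{\left(J \right)} = - \frac{- 2 J J^{2} - 173}{4} = - \frac{- 2 J^{3} - 173}{4} = - \frac{-173 - 2 J^{3}}{4} = \frac{173}{4} + \frac{J^{3}}{2}$)
$\sqrt{E{\left(45 + 229,371 \right)} + W{\left(677 \right)}} = \sqrt{\left(-6 - \left(45 + 229\right)\right) + \left(\frac{173}{4} + \frac{677^{3}}{2}\right)} = \sqrt{\left(-6 - 274\right) + \left(\frac{173}{4} + \frac{1}{2} \cdot 310288733\right)} = \sqrt{\left(-6 - 274\right) + \left(\frac{173}{4} + \frac{310288733}{2}\right)} = \sqrt{-280 + \frac{620577639}{4}} = \sqrt{\frac{620576519}{4}} = \frac{\sqrt{620576519}}{2}$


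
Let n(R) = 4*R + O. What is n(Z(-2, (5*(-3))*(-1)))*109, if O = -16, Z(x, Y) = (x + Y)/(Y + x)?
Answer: -1308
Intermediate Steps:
Z(x, Y) = 1 (Z(x, Y) = (Y + x)/(Y + x) = 1)
n(R) = -16 + 4*R (n(R) = 4*R - 16 = -16 + 4*R)
n(Z(-2, (5*(-3))*(-1)))*109 = (-16 + 4*1)*109 = (-16 + 4)*109 = -12*109 = -1308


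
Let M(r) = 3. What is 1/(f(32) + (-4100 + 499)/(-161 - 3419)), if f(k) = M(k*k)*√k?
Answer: -12891580/3678155999 + 153796800*√2/3678155999 ≈ 0.055628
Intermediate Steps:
f(k) = 3*√k
1/(f(32) + (-4100 + 499)/(-161 - 3419)) = 1/(3*√32 + (-4100 + 499)/(-161 - 3419)) = 1/(3*(4*√2) - 3601/(-3580)) = 1/(12*√2 - 3601*(-1/3580)) = 1/(12*√2 + 3601/3580) = 1/(3601/3580 + 12*√2)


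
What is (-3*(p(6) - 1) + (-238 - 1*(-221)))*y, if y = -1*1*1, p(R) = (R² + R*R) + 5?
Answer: 245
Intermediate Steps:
p(R) = 5 + 2*R² (p(R) = (R² + R²) + 5 = 2*R² + 5 = 5 + 2*R²)
y = -1 (y = -1*1 = -1)
(-3*(p(6) - 1) + (-238 - 1*(-221)))*y = (-3*((5 + 2*6²) - 1) + (-238 - 1*(-221)))*(-1) = (-3*((5 + 2*36) - 1) + (-238 + 221))*(-1) = (-3*((5 + 72) - 1) - 17)*(-1) = (-3*(77 - 1) - 17)*(-1) = (-3*76 - 17)*(-1) = (-228 - 17)*(-1) = -245*(-1) = 245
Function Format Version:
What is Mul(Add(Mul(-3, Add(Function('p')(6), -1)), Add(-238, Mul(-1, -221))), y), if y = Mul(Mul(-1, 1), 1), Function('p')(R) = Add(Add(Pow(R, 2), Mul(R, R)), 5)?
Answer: 245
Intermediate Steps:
Function('p')(R) = Add(5, Mul(2, Pow(R, 2))) (Function('p')(R) = Add(Add(Pow(R, 2), Pow(R, 2)), 5) = Add(Mul(2, Pow(R, 2)), 5) = Add(5, Mul(2, Pow(R, 2))))
y = -1 (y = Mul(-1, 1) = -1)
Mul(Add(Mul(-3, Add(Function('p')(6), -1)), Add(-238, Mul(-1, -221))), y) = Mul(Add(Mul(-3, Add(Add(5, Mul(2, Pow(6, 2))), -1)), Add(-238, Mul(-1, -221))), -1) = Mul(Add(Mul(-3, Add(Add(5, Mul(2, 36)), -1)), Add(-238, 221)), -1) = Mul(Add(Mul(-3, Add(Add(5, 72), -1)), -17), -1) = Mul(Add(Mul(-3, Add(77, -1)), -17), -1) = Mul(Add(Mul(-3, 76), -17), -1) = Mul(Add(-228, -17), -1) = Mul(-245, -1) = 245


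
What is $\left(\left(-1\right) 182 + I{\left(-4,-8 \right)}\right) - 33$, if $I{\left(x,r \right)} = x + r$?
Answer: $-227$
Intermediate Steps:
$I{\left(x,r \right)} = r + x$
$\left(\left(-1\right) 182 + I{\left(-4,-8 \right)}\right) - 33 = \left(\left(-1\right) 182 - 12\right) - 33 = \left(-182 - 12\right) - 33 = -194 - 33 = -227$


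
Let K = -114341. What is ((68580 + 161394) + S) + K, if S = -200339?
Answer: -84706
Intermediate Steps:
((68580 + 161394) + S) + K = ((68580 + 161394) - 200339) - 114341 = (229974 - 200339) - 114341 = 29635 - 114341 = -84706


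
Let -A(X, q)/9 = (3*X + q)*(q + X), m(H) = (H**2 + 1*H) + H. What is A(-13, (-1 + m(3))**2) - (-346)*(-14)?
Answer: -263423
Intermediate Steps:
m(H) = H**2 + 2*H (m(H) = (H**2 + H) + H = (H + H**2) + H = H**2 + 2*H)
A(X, q) = -9*(X + q)*(q + 3*X) (A(X, q) = -9*(3*X + q)*(q + X) = -9*(q + 3*X)*(X + q) = -9*(X + q)*(q + 3*X))
A(-13, (-1 + m(3))**2) - (-346)*(-14) = (-27*(-13)**2 - 9*(-1 + 3*(2 + 3))**4 - 36*(-13)*(-1 + 3*(2 + 3))**2) - (-346)*(-14) = (-27*169 - 9*(-1 + 3*5)**4 - 36*(-13)*(-1 + 3*5)**2) - 1*4844 = (-4563 - 9*(-1 + 15)**4 - 36*(-13)*(-1 + 15)**2) - 4844 = (-4563 - 9*(14**2)**2 - 36*(-13)*14**2) - 4844 = (-4563 - 9*196**2 - 36*(-13)*196) - 4844 = (-4563 - 9*38416 + 91728) - 4844 = (-4563 - 345744 + 91728) - 4844 = -258579 - 4844 = -263423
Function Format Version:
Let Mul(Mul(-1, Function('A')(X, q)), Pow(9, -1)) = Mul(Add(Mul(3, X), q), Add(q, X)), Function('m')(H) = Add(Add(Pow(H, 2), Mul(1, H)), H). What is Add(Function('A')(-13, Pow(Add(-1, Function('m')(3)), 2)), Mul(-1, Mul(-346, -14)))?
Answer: -263423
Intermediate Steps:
Function('m')(H) = Add(Pow(H, 2), Mul(2, H)) (Function('m')(H) = Add(Add(Pow(H, 2), H), H) = Add(Add(H, Pow(H, 2)), H) = Add(Pow(H, 2), Mul(2, H)))
Function('A')(X, q) = Mul(-9, Add(X, q), Add(q, Mul(3, X))) (Function('A')(X, q) = Mul(-9, Mul(Add(Mul(3, X), q), Add(q, X))) = Mul(-9, Mul(Add(q, Mul(3, X)), Add(X, q))) = Mul(-9, Mul(Add(X, q), Add(q, Mul(3, X)))) = Mul(-9, Add(X, q), Add(q, Mul(3, X))))
Add(Function('A')(-13, Pow(Add(-1, Function('m')(3)), 2)), Mul(-1, Mul(-346, -14))) = Add(Add(Mul(-27, Pow(-13, 2)), Mul(-9, Pow(Pow(Add(-1, Mul(3, Add(2, 3))), 2), 2)), Mul(-36, -13, Pow(Add(-1, Mul(3, Add(2, 3))), 2))), Mul(-1, Mul(-346, -14))) = Add(Add(Mul(-27, 169), Mul(-9, Pow(Pow(Add(-1, Mul(3, 5)), 2), 2)), Mul(-36, -13, Pow(Add(-1, Mul(3, 5)), 2))), Mul(-1, 4844)) = Add(Add(-4563, Mul(-9, Pow(Pow(Add(-1, 15), 2), 2)), Mul(-36, -13, Pow(Add(-1, 15), 2))), -4844) = Add(Add(-4563, Mul(-9, Pow(Pow(14, 2), 2)), Mul(-36, -13, Pow(14, 2))), -4844) = Add(Add(-4563, Mul(-9, Pow(196, 2)), Mul(-36, -13, 196)), -4844) = Add(Add(-4563, Mul(-9, 38416), 91728), -4844) = Add(Add(-4563, -345744, 91728), -4844) = Add(-258579, -4844) = -263423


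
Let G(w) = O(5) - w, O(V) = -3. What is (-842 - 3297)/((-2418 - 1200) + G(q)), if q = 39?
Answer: 4139/3660 ≈ 1.1309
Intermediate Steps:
G(w) = -3 - w
(-842 - 3297)/((-2418 - 1200) + G(q)) = (-842 - 3297)/((-2418 - 1200) + (-3 - 1*39)) = -4139/(-3618 + (-3 - 39)) = -4139/(-3618 - 42) = -4139/(-3660) = -4139*(-1/3660) = 4139/3660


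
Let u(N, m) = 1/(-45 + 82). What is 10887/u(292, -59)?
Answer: 402819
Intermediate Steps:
u(N, m) = 1/37
10887/u(292, -59) = 10887/(1/37) = 10887*37 = 402819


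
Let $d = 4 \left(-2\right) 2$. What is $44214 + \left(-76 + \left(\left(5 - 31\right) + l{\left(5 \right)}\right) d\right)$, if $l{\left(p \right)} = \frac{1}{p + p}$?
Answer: $\frac{222762}{5} \approx 44552.0$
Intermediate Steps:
$l{\left(p \right)} = \frac{1}{2 p}$
$d = -16$ ($d = \left(-8\right) 2 = -16$)
$44214 + \left(-76 + \left(\left(5 - 31\right) + l{\left(5 \right)}\right) d\right) = 44214 - \left(76 - \left(\left(5 - 31\right) + \frac{1}{2 \cdot 5}\right) \left(-16\right)\right) = 44214 - \left(76 - \left(-26 + \frac{1}{2} \cdot \frac{1}{5}\right) \left(-16\right)\right) = 44214 - \left(76 - \left(-26 + \frac{1}{10}\right) \left(-16\right)\right) = 44214 - - \frac{1692}{5} = 44214 + \left(-76 + \frac{2072}{5}\right) = 44214 + \frac{1692}{5} = \frac{222762}{5}$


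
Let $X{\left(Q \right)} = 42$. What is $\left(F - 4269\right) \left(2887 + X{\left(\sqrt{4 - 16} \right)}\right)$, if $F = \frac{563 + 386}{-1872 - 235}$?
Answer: $- \frac{26348499028}{2107} \approx -1.2505 \cdot 10^{7}$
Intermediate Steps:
$F = - \frac{949}{2107}$ ($F = \frac{949}{-2107} = 949 \left(- \frac{1}{2107}\right) = - \frac{949}{2107} \approx -0.4504$)
$\left(F - 4269\right) \left(2887 + X{\left(\sqrt{4 - 16} \right)}\right) = \left(- \frac{949}{2107} - 4269\right) \left(2887 + 42\right) = \left(- \frac{8995732}{2107}\right) 2929 = - \frac{26348499028}{2107}$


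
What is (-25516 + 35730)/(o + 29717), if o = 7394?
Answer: 10214/37111 ≈ 0.27523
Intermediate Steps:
(-25516 + 35730)/(o + 29717) = (-25516 + 35730)/(7394 + 29717) = 10214/37111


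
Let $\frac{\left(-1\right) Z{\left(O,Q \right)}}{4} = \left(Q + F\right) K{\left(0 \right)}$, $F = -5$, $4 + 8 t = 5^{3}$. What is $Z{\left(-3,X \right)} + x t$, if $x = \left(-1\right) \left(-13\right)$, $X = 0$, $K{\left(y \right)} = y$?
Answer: $\frac{1573}{8} \approx 196.63$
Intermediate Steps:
$t = \frac{121}{8}$ ($t = - \frac{1}{2} + \frac{5^{3}}{8} = - \frac{1}{2} + \frac{1}{8} \cdot 125 = - \frac{1}{2} + \frac{125}{8} = \frac{121}{8} \approx 15.125$)
$Z{\left(O,Q \right)} = 0$ ($Z{\left(O,Q \right)} = - 4 \left(Q - 5\right) 0 = - 4 \left(-5 + Q\right) 0 = \left(-4\right) 0 = 0$)
$x = 13$
$Z{\left(-3,X \right)} + x t = 0 + 13 \cdot \frac{121}{8} = 0 + \frac{1573}{8} = \frac{1573}{8}$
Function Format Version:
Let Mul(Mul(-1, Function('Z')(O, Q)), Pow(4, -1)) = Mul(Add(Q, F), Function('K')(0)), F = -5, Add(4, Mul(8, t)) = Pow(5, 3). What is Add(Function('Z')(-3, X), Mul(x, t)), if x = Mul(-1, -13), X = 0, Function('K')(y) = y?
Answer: Rational(1573, 8) ≈ 196.63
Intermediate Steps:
t = Rational(121, 8) (t = Add(Rational(-1, 2), Mul(Rational(1, 8), Pow(5, 3))) = Add(Rational(-1, 2), Mul(Rational(1, 8), 125)) = Add(Rational(-1, 2), Rational(125, 8)) = Rational(121, 8) ≈ 15.125)
Function('Z')(O, Q) = 0 (Function('Z')(O, Q) = Mul(-4, Mul(Add(Q, -5), 0)) = Mul(-4, Mul(Add(-5, Q), 0)) = Mul(-4, 0) = 0)
x = 13
Add(Function('Z')(-3, X), Mul(x, t)) = Add(0, Mul(13, Rational(121, 8))) = Add(0, Rational(1573, 8)) = Rational(1573, 8)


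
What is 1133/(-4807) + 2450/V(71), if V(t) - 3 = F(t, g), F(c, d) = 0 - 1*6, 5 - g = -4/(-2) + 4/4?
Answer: -1070959/1311 ≈ -816.90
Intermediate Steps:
g = 2 (g = 5 - (-4/(-2) + 4/4) = 5 - (-4*(-½) + 4*(¼)) = 5 - (2 + 1) = 5 - 1*3 = 5 - 3 = 2)
F(c, d) = -6 (F(c, d) = 0 - 6 = -6)
V(t) = -3 (V(t) = 3 - 6 = -3)
1133/(-4807) + 2450/V(71) = 1133/(-4807) + 2450/(-3) = 1133*(-1/4807) + 2450*(-⅓) = -103/437 - 2450/3 = -1070959/1311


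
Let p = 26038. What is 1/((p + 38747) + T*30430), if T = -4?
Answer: -1/56935 ≈ -1.7564e-5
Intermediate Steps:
1/((p + 38747) + T*30430) = 1/((26038 + 38747) - 4*30430) = 1/(64785 - 121720) = 1/(-56935) = -1/56935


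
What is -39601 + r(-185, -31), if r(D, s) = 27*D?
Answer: -44596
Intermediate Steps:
-39601 + r(-185, -31) = -39601 + 27*(-185) = -39601 - 4995 = -44596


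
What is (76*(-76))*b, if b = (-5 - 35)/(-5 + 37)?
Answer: 7220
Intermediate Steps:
b = -5/4 (b = -40/32 = -40*1/32 = -5/4 ≈ -1.2500)
(76*(-76))*b = (76*(-76))*(-5/4) = -5776*(-5/4) = 7220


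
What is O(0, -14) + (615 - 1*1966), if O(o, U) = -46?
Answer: -1397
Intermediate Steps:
O(0, -14) + (615 - 1*1966) = -46 + (615 - 1*1966) = -46 + (615 - 1966) = -46 - 1351 = -1397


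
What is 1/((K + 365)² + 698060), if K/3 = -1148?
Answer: 1/10178301 ≈ 9.8248e-8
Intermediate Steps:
K = -3444 (K = 3*(-1148) = -3444)
1/((K + 365)² + 698060) = 1/((-3444 + 365)² + 698060) = 1/((-3079)² + 698060) = 1/(9480241 + 698060) = 1/10178301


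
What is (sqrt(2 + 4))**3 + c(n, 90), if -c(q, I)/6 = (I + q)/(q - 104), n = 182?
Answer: -272/13 + 6*sqrt(6) ≈ -6.2261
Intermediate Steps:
c(q, I) = -6*(I + q)/(-104 + q) (c(q, I) = -6*(I + q)/(q - 104) = -6*(I + q)/(-104 + q))
(sqrt(2 + 4))**3 + c(n, 90) = (sqrt(2 + 4))**3 + 6*(-1*90 - 1*182)/(-104 + 182) = (sqrt(6))**3 + 6*(-90 - 182)/78 = 6*sqrt(6) + 6*(1/78)*(-272) = 6*sqrt(6) - 272/13 = -272/13 + 6*sqrt(6)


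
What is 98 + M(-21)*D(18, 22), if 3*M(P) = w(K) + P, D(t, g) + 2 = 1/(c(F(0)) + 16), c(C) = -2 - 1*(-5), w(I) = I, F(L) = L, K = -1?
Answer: 6400/57 ≈ 112.28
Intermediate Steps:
c(C) = 3 (c(C) = -2 + 5 = 3)
D(t, g) = -37/19 (D(t, g) = -2 + 1/(3 + 16) = -2 + 1/19 = -37/19)
M(P) = -1/3 + P/3 (M(P) = (-1 + P)/3 = -1/3 + P/3)
98 + M(-21)*D(18, 22) = 98 + (-1/3 + (1/3)*(-21))*(-37/19) = 98 + (-1/3 - 7)*(-37/19) = 98 - 22/3*(-37/19) = 98 + 814/57 = 6400/57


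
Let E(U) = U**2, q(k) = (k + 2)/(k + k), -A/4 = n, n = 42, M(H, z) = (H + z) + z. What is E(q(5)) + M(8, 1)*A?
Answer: -167951/100 ≈ -1679.5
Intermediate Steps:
M(H, z) = H + 2*z
A = -168 (A = -4*42 = -168)
q(k) = (2 + k)/(2*k) (q(k) = (2 + k)/((2*k)) = (2 + k)*(1/(2*k)) = (2 + k)/(2*k))
E(q(5)) + M(8, 1)*A = ((1/2)*(2 + 5)/5)**2 + (8 + 2*1)*(-168) = ((1/2)*(1/5)*7)**2 + (8 + 2)*(-168) = (7/10)**2 + 10*(-168) = 49/100 - 1680 = -167951/100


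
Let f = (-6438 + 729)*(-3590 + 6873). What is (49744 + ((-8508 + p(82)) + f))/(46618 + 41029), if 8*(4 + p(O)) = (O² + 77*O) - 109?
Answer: -149598391/701176 ≈ -213.35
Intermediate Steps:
f = -18742647 (f = -5709*3283 = -18742647)
p(O) = -141/8 + O²/8 + 77*O/8 (p(O) = -4 + ((O² + 77*O) - 109)/8 = -4 + (-109 + O² + 77*O)/8 = -4 + (-109/8 + O²/8 + 77*O/8) = -141/8 + O²/8 + 77*O/8)
(49744 + ((-8508 + p(82)) + f))/(46618 + 41029) = (49744 + ((-8508 + (-141/8 + (⅛)*82² + (77/8)*82)) - 18742647))/(46618 + 41029) = (49744 + ((-8508 + (-141/8 + (⅛)*6724 + 3157/4)) - 18742647))/87647 = (49744 + ((-8508 + (-141/8 + 1681/2 + 3157/4)) - 18742647))*(1/87647) = (49744 + ((-8508 + 12897/8) - 18742647))*(1/87647) = (49744 + (-55167/8 - 18742647))*(1/87647) = (49744 - 149996343/8)*(1/87647) = -149598391/8*1/87647 = -149598391/701176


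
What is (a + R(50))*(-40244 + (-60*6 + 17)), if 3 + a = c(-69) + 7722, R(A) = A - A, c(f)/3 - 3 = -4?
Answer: -313169292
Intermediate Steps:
c(f) = -3 (c(f) = 9 + 3*(-4) = 9 - 12 = -3)
R(A) = 0
a = 7716 (a = -3 + (-3 + 7722) = -3 + 7719 = 7716)
(a + R(50))*(-40244 + (-60*6 + 17)) = (7716 + 0)*(-40244 + (-60*6 + 17)) = 7716*(-40244 + (-360 + 17)) = 7716*(-40244 - 343) = 7716*(-40587) = -313169292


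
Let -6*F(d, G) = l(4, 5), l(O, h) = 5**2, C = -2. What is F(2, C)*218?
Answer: -2725/3 ≈ -908.33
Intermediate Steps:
l(O, h) = 25
F(d, G) = -25/6 (F(d, G) = -1/6*25 = -25/6)
F(2, C)*218 = -25/6*218 = -2725/3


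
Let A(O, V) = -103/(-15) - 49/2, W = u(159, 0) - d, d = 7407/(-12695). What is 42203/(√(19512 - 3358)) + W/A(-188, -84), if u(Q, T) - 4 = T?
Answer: -349122/1343131 + 42203*√16154/16154 ≈ 331.79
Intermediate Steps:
u(Q, T) = 4 + T
d = -7407/12695 (d = 7407*(-1/12695) = -7407/12695 ≈ -0.58346)
W = 58187/12695 (W = (4 + 0) - 1*(-7407/12695) = 4 + 7407/12695 = 58187/12695 ≈ 4.5835)
A(O, V) = -529/30 (A(O, V) = -103*(-1/15) - 49*½ = 103/15 - 49/2 = -529/30)
42203/(√(19512 - 3358)) + W/A(-188, -84) = 42203/(√(19512 - 3358)) + 58187/(12695*(-529/30)) = 42203/(√16154) + (58187/12695)*(-30/529) = 42203*(√16154/16154) - 349122/1343131 = 42203*√16154/16154 - 349122/1343131 = -349122/1343131 + 42203*√16154/16154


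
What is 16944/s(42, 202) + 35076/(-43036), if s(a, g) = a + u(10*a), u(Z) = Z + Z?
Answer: 4156339/225939 ≈ 18.396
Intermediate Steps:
u(Z) = 2*Z
s(a, g) = 21*a (s(a, g) = a + 2*(10*a) = a + 20*a = 21*a)
16944/s(42, 202) + 35076/(-43036) = 16944/((21*42)) + 35076/(-43036) = 16944/882 + 35076*(-1/43036) = 16944*(1/882) - 8769/10759 = 2824/147 - 8769/10759 = 4156339/225939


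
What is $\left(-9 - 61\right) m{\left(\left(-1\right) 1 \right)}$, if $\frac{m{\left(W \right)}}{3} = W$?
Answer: $210$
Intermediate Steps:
$m{\left(W \right)} = 3 W$
$\left(-9 - 61\right) m{\left(\left(-1\right) 1 \right)} = \left(-9 - 61\right) 3 \left(\left(-1\right) 1\right) = - 70 \cdot 3 \left(-1\right) = \left(-70\right) \left(-3\right) = 210$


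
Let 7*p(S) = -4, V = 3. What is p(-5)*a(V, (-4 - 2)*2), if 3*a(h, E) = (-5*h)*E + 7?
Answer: -748/21 ≈ -35.619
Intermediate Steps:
a(h, E) = 7/3 - 5*E*h/3 (a(h, E) = ((-5*h)*E + 7)/3 = (-5*E*h + 7)/3 = (7 - 5*E*h)/3 = 7/3 - 5*E*h/3)
p(S) = -4/7 (p(S) = (⅐)*(-4) = -4/7)
p(-5)*a(V, (-4 - 2)*2) = -4*(7/3 - 5/3*(-4 - 2)*2*3)/7 = -4*(7/3 - 5/3*(-6*2)*3)/7 = -4*(7/3 - 5/3*(-12)*3)/7 = -4*(7/3 + 60)/7 = -4/7*187/3 = -748/21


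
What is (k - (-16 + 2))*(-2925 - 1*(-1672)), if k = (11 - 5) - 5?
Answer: -18795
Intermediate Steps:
k = 1 (k = 6 - 5 = 1)
(k - (-16 + 2))*(-2925 - 1*(-1672)) = (1 - (-16 + 2))*(-2925 - 1*(-1672)) = (1 - 1*(-14))*(-2925 + 1672) = (1 + 14)*(-1253) = 15*(-1253) = -18795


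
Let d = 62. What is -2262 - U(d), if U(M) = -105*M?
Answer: 4248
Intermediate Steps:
-2262 - U(d) = -2262 - (-105)*62 = -2262 - 1*(-6510) = -2262 + 6510 = 4248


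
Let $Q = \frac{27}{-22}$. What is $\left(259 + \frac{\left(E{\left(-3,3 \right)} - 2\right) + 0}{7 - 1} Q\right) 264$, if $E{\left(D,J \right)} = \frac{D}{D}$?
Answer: $68430$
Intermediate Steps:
$E{\left(D,J \right)} = 1$
$Q = - \frac{27}{22}$ ($Q = 27 \left(- \frac{1}{22}\right) = - \frac{27}{22} \approx -1.2273$)
$\left(259 + \frac{\left(E{\left(-3,3 \right)} - 2\right) + 0}{7 - 1} Q\right) 264 = \left(259 + \frac{\left(1 - 2\right) + 0}{7 - 1} \left(- \frac{27}{22}\right)\right) 264 = \left(259 + \frac{-1 + 0}{6} \left(- \frac{27}{22}\right)\right) 264 = \left(259 + \left(-1\right) \frac{1}{6} \left(- \frac{27}{22}\right)\right) 264 = \left(259 - - \frac{9}{44}\right) 264 = \left(259 + \frac{9}{44}\right) 264 = \frac{11405}{44} \cdot 264 = 68430$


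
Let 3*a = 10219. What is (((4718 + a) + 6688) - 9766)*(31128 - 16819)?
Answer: 216623951/3 ≈ 7.2208e+7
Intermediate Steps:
a = 10219/3 (a = (⅓)*10219 = 10219/3 ≈ 3406.3)
(((4718 + a) + 6688) - 9766)*(31128 - 16819) = (((4718 + 10219/3) + 6688) - 9766)*(31128 - 16819) = ((24373/3 + 6688) - 9766)*14309 = (44437/3 - 9766)*14309 = (15139/3)*14309 = 216623951/3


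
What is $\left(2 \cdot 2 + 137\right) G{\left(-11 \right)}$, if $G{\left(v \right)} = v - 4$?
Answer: $-2115$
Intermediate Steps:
$G{\left(v \right)} = -4 + v$ ($G{\left(v \right)} = v - 4 = -4 + v$)
$\left(2 \cdot 2 + 137\right) G{\left(-11 \right)} = \left(2 \cdot 2 + 137\right) \left(-4 - 11\right) = \left(4 + 137\right) \left(-15\right) = 141 \left(-15\right) = -2115$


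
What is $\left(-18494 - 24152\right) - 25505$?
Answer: $-68151$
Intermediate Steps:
$\left(-18494 - 24152\right) - 25505 = -42646 - 25505 = -68151$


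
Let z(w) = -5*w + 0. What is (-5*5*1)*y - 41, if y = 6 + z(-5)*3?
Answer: -2066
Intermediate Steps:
z(w) = -5*w
y = 81 (y = 6 - 5*(-5)*3 = 6 + 25*3 = 6 + 75 = 81)
(-5*5*1)*y - 41 = (-5*5*1)*81 - 41 = -25*1*81 - 41 = -25*81 - 41 = -2025 - 41 = -2066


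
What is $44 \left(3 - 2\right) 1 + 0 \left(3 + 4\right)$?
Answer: $44$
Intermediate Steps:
$44 \left(3 - 2\right) 1 + 0 \left(3 + 4\right) = 44 \cdot 1 \cdot 1 + 0 \cdot 7 = 44 \cdot 1 + 0 = 44 + 0 = 44$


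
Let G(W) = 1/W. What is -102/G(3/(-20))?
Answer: 153/10 ≈ 15.300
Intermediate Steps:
-102/G(3/(-20)) = -102*3/(-20) = -102*3*(-1/20) = -102/(1/(-3/20)) = -102/(-20/3) = -102*(-3/20) = 153/10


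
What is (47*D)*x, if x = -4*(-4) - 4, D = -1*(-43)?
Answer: 24252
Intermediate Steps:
D = 43
x = 12 (x = 16 - 4 = 12)
(47*D)*x = (47*43)*12 = 2021*12 = 24252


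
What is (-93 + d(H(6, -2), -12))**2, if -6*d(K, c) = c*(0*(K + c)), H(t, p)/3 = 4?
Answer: 8649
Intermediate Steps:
H(t, p) = 12 (H(t, p) = 3*4 = 12)
d(K, c) = 0 (d(K, c) = -c*0*(K + c)/6 = -c*0/6 = -1/6*0 = 0)
(-93 + d(H(6, -2), -12))**2 = (-93 + 0)**2 = (-93)**2 = 8649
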